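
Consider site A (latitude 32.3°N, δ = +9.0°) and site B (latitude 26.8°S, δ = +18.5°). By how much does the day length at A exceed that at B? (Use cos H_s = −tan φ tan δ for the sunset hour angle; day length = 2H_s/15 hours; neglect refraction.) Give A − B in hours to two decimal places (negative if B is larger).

+2.06 h

A: H_s = arccos(−tan 32.3° · tan 9.0°) = 95.75°, so 2H_s/15 = 12.7667 h.
B: H_s = arccos(−tan -26.8° · tan 18.5°) = 80.27°, so 2H_s/15 = 10.7027 h.
A − B = 12.7667 − 10.7027 = 2.0640 h.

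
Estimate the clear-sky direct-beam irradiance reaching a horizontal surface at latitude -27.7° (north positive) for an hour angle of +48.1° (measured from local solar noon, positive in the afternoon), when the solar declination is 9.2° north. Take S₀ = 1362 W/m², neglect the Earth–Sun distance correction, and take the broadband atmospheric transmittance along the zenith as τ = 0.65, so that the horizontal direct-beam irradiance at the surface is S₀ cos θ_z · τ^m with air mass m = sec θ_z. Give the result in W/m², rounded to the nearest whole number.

298 W/m²

With φ = -27.7°, δ = 9.2°, H = 48.10°: sin φ sin δ = -0.0743, cos φ cos δ cos H = 0.5837, so cos θ_z = 0.5094.
Air mass m = 1/cos θ_z = 1/0.5094 = 1.963; τ^m = 0.65^1.963 = 0.4293.
Surface direct beam = 1362 × 0.5094 × 0.4293 = 297.85 W/m².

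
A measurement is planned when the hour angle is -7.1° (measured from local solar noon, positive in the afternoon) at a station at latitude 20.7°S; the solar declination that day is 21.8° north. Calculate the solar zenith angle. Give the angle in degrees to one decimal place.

cos θ_z = sin φ sin δ + cos φ cos δ cos H = (-0.3535)(0.3714) + (0.9354)(0.9285)(0.9923) = 0.7305.
θ_z = arccos(0.7305) = 43.07°.

43.1°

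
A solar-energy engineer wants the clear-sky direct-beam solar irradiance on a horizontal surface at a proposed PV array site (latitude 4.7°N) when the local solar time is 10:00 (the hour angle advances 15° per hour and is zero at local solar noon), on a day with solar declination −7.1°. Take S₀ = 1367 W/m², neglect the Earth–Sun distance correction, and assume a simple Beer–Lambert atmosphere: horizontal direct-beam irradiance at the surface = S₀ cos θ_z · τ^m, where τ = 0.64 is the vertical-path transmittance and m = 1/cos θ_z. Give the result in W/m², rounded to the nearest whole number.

Hour angle H = 15° × (10 − 12) = -30.00°.
With φ = 4.7°, δ = -7.1°, H = -30.00°: sin φ sin δ = -0.0101, cos φ cos δ cos H = 0.8565, so cos θ_z = 0.8464.
Air mass m = 1/cos θ_z = 1/0.8464 = 1.181; τ^m = 0.64^1.181 = 0.5903.
Surface direct beam = 1367 × 0.8464 × 0.5903 = 682.99 W/m².

683 W/m²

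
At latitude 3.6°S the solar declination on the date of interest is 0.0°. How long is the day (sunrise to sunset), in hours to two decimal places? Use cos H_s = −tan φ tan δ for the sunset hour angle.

12.00 hours

−tan φ tan δ = −(-0.0629)(0.0000) = 0.0000; H_s = arccos(0.0000) = 90.00°.
Day length = 2 H_s / 15° h⁻¹ = 180.00° / 15 = 12.000 h.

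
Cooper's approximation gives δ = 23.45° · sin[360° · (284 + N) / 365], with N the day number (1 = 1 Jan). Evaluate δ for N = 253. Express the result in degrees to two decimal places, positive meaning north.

+4.22°

360 × (284 + 253) / 365 = 529.644°; sin(529.644°) = 0.1798.
δ = 23.45 × 0.1798 = 4.216° ≈ +4.22°.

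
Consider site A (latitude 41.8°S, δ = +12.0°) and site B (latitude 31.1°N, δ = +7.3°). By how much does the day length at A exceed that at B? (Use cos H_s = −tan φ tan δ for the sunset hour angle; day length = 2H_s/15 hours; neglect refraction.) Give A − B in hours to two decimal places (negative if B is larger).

-2.05 h

A: H_s = arccos(−tan -41.8° · tan 12.0°) = 79.04°, so 2H_s/15 = 10.5387 h.
B: H_s = arccos(−tan 31.1° · tan 7.3°) = 94.43°, so 2H_s/15 = 12.5907 h.
A − B = 10.5387 − 12.5907 = -2.0520 h.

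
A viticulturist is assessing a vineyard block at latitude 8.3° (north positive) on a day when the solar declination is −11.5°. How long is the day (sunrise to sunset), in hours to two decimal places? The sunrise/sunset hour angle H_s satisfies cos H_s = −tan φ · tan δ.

11.77 hours

The sunset hour angle satisfies cos H_s = −tan φ tan δ = 0.0297, giving H_s = 88.30°.
Day length = 2 H_s / 15° h⁻¹ = 176.60° / 15 = 11.773 h.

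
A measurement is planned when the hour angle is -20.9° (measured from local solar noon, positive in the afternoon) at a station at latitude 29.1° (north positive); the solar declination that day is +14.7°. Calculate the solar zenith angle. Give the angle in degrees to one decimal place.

24.1°

cos θ_z = sin φ sin δ + cos φ cos δ cos H = (0.4863)(0.2538) + (0.8738)(0.9673)(0.9342) = 0.9130.
θ_z = arccos(0.9130) = 24.08°.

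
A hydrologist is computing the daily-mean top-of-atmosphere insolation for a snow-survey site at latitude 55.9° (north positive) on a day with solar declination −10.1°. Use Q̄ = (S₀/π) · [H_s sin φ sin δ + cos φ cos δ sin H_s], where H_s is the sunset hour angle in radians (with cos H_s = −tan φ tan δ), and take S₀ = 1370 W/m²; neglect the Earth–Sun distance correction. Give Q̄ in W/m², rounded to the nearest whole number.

150 W/m²

The sunset hour angle satisfies cos H_s = −tan φ tan δ = 0.2631, giving H_s = 74.75°. In radians, H_s = 1.3046.
H_s sin φ sin δ = 1.3046 × 0.8281 × -0.1754 = -0.1895.
cos φ cos δ sin H_s = 0.5606 × 0.9845 × 0.9648 = 0.5325.
Q̄ = (1370/π) × (-0.1895 + 0.5325) = 436.08 × 0.3430 = 149.58 W/m².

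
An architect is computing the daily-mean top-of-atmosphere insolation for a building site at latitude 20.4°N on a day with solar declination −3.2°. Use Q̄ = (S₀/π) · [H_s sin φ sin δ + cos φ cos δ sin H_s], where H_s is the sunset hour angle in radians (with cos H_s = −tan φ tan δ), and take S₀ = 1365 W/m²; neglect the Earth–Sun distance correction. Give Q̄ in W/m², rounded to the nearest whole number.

The sunset hour angle satisfies cos H_s = −tan φ tan δ = 0.0208, giving H_s = 88.81°. In radians, H_s = 1.5500.
H_s sin φ sin δ = 1.5500 × 0.3486 × -0.0558 = -0.0302.
cos φ cos δ sin H_s = 0.9373 × 0.9984 × 0.9998 = 0.9356.
Q̄ = (1365/π) × (-0.0302 + 0.9356) = 434.49 × 0.9054 = 393.39 W/m².

393 W/m²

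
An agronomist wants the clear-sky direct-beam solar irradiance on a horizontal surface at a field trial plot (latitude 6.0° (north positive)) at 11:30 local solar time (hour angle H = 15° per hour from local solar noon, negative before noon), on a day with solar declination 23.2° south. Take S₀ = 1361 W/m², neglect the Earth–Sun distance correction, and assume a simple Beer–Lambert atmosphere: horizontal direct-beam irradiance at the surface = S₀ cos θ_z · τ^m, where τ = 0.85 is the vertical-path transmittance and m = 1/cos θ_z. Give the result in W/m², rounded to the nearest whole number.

976 W/m²

Hour angle H = 15° × (11.5 − 12) = -7.50°.
cos θ_z = sin(6.0°) sin(-23.2°) + cos(6.0°) cos(-23.2°) cos(-7.50°) = -0.0412 + 0.9063 = 0.8651.
Air mass m = 1/cos θ_z = 1/0.8651 = 1.156; τ^m = 0.85^1.156 = 0.8287.
Surface direct beam = 1361 × 0.8651 × 0.8287 = 975.71 W/m².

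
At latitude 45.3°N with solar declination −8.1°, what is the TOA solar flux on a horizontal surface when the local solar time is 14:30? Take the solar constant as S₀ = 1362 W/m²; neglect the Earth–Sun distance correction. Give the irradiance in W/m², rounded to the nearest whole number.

616 W/m²

Hour angle H = 15° × (14.5 − 12) = 37.50°.
cos θ_z = sin(45.3°) sin(-8.1°) + cos(45.3°) cos(-8.1°) cos(37.50°) = -0.1002 + 0.5525 = 0.4523.
Top-of-atmosphere irradiance = S₀ cos θ_z = 1362 × 0.4523 = 616.03 W/m².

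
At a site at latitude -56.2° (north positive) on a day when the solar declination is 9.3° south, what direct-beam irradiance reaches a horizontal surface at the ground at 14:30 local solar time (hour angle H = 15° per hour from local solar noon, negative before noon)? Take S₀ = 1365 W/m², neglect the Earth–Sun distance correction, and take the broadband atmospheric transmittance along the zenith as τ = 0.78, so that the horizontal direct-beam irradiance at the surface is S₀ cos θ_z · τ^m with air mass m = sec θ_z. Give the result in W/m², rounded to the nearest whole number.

503 W/m²

Hour angle H = 15° × (14.5 − 12) = 37.50°.
With φ = -56.2°, δ = -9.3°, H = 37.50°: sin φ sin δ = 0.1343, cos φ cos δ cos H = 0.4355, so cos θ_z = 0.5698.
Air mass m = 1/cos θ_z = 1/0.5698 = 1.755; τ^m = 0.78^1.755 = 0.6466.
Surface direct beam = 1365 × 0.5698 × 0.6466 = 502.91 W/m².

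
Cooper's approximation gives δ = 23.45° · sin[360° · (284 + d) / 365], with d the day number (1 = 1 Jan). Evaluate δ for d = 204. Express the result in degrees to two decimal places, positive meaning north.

360 × (284 + 204) / 365 = 481.315°; sin(481.315°) = 0.8543.
δ = 23.45 × 0.8543 = 20.033° ≈ +20.03°.

+20.03°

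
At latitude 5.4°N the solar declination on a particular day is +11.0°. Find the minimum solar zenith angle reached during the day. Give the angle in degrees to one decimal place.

At local solar noon the hour angle is zero, so the zenith angle is |φ − δ| = |5.4° − (11.0°)| = 5.6°.

5.6°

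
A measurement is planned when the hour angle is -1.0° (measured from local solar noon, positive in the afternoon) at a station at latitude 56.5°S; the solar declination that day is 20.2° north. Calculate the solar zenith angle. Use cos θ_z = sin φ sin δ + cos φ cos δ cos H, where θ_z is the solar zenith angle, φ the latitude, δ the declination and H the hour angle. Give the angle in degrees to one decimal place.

76.7°

cos θ_z = sin φ sin δ + cos φ cos δ cos H = (-0.8339)(0.3453) + (0.5519)(0.9385)(0.9998) = 0.2299.
θ_z = arccos(0.2299) = 76.71°.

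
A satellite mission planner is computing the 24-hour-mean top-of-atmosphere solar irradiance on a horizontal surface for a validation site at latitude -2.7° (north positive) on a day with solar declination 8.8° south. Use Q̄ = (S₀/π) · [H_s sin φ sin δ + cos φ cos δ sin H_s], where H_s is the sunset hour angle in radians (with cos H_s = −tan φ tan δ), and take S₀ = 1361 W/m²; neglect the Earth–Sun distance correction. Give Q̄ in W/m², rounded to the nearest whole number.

433 W/m²

−tan φ tan δ = −(-0.0472)(-0.1548) = -0.0073; H_s = arccos(-0.0073) = 90.42°. In radians, H_s = 1.5781.
H_s sin φ sin δ = 1.5781 × -0.0471 × -0.1530 = 0.0114.
cos φ cos δ sin H_s = 0.9989 × 0.9882 × 1.0000 = 0.9871.
Q̄ = (1361/π) × (0.0114 + 0.9871) = 433.22 × 0.9985 = 432.57 W/m².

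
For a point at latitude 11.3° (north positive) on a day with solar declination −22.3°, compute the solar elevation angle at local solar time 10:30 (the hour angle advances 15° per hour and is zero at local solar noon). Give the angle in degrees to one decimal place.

Hour angle H = 15° × (10.5 − 12) = -22.50°.
cos θ_z = sin φ sin δ + cos φ cos δ cos H = (0.1959)(-0.3795) + (0.9806)(0.9252)(0.9239) = 0.7639.
θ_z = arccos(0.7639) = 40.19°, so the elevation is 90° − 40.19° = 49.81°.

49.8°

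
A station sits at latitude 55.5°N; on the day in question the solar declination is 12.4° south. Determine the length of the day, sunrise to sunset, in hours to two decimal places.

cos H_s = −tan(55.5°) · tan(-12.4°) = 0.3199, so H_s = arccos(0.3199) = 71.34°.
Day length = 2 H_s / 15° h⁻¹ = 142.68° / 15 = 9.512 h.

9.51 hours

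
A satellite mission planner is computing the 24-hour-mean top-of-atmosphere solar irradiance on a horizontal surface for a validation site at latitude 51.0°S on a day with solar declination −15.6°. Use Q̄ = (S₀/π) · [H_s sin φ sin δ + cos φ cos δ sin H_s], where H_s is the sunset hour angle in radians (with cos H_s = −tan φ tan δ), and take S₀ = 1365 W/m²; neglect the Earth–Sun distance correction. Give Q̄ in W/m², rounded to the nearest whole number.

−tan φ tan δ = −(-1.2349)(-0.2792) = -0.3448; H_s = arccos(-0.3448) = 110.17°. In radians, H_s = 1.9228.
H_s sin φ sin δ = 1.9228 × -0.7771 × -0.2689 = 0.4018.
cos φ cos δ sin H_s = 0.6293 × 0.9632 × 0.9387 = 0.5690.
Q̄ = (1365/π) × (0.4018 + 0.5690) = 434.49 × 0.9708 = 421.80 W/m².

422 W/m²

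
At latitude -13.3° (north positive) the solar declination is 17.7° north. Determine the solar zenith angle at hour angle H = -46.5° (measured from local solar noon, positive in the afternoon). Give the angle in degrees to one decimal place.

55.4°

cos θ_z = sin(-13.3°) sin(17.7°) + cos(-13.3°) cos(17.7°) cos(-46.50°) = -0.0699 + 0.6382 = 0.5683.
θ_z = arccos(0.5683) = 55.37°.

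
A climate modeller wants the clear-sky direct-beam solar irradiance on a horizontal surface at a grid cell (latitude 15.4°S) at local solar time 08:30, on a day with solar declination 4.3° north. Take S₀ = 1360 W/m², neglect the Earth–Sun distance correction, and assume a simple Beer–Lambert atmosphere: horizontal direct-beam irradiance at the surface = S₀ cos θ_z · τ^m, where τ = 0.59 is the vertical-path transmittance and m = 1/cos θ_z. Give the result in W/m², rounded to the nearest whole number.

Hour angle H = 15° × (8.5 − 12) = -52.50°.
With φ = -15.4°, δ = 4.3°, H = -52.50°: sin φ sin δ = -0.0199, cos φ cos δ cos H = 0.5853, so cos θ_z = 0.5654.
Air mass m = 1/cos θ_z = 1/0.5654 = 1.769; τ^m = 0.59^1.769 = 0.3932.
Surface direct beam = 1360 × 0.5654 × 0.3932 = 302.35 W/m².

302 W/m²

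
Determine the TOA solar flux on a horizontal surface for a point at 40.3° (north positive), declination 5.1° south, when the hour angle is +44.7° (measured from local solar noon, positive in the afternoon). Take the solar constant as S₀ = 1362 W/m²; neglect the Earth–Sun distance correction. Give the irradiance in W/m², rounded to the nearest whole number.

657 W/m²

cos θ_z = sin φ sin δ + cos φ cos δ cos H = (0.6468)(-0.0889) + (0.7627)(0.9960)(0.7108) = 0.4825.
Top-of-atmosphere irradiance = S₀ cos θ_z = 1362 × 0.4825 = 657.16 W/m².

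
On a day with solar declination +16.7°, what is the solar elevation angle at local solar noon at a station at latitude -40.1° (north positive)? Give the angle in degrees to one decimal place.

33.2°

At local solar noon the hour angle is zero, so the elevation is 90° − |φ − δ| = 90° − |-40.1° − (16.7°)| = 90° − 56.8° = 33.2°.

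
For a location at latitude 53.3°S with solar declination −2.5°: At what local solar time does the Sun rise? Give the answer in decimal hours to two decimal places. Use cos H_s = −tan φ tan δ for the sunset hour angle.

cos H_s = −tan(-53.3°) · tan(-2.5°) = -0.0586, so H_s = arccos(-0.0586) = 93.36°.
Sunrise is at 12 − H_s/15 = 12 − 6.224 = 5.776 h local solar time.

5.78 h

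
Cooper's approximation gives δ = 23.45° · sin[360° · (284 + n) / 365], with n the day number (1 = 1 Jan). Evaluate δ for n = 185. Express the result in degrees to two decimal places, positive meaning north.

360 × (284 + 185) / 365 = 462.575°; sin(462.575°) = 0.9760.
δ = 23.45 × 0.9760 = 22.887° ≈ +22.89°.

+22.89°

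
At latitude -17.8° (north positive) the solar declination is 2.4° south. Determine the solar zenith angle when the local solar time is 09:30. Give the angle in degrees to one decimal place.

Hour angle H = 15° × (9.5 − 12) = -37.50°.
With φ = -17.8°, δ = -2.4°, H = -37.50°: sin φ sin δ = 0.0128, cos φ cos δ cos H = 0.7547, so cos θ_z = 0.7675.
θ_z = arccos(0.7675) = 39.87°.

39.9°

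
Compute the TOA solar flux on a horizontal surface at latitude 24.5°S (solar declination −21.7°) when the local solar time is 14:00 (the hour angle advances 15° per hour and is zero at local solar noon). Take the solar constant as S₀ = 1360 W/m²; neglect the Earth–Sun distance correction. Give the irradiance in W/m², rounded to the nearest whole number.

1204 W/m²

Hour angle H = 15° × (14 − 12) = 30.00°.
cos θ_z = sin φ sin δ + cos φ cos δ cos H = (-0.4147)(-0.3697) + (0.9100)(0.9291)(0.8660) = 0.8855.
Top-of-atmosphere irradiance = S₀ cos θ_z = 1360 × 0.8855 = 1204.28 W/m².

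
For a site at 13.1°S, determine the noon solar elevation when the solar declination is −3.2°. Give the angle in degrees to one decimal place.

80.1°

At local solar noon the hour angle is zero, so the elevation is 90° − |φ − δ| = 90° − |-13.1° − (-3.2°)| = 90° − 9.9° = 80.1°.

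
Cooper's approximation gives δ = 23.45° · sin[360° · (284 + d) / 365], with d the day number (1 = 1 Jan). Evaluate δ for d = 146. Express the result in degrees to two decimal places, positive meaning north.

+21.10°

360 × (284 + 146) / 365 = 424.110°; sin(424.110°) = 0.8996.
δ = 23.45 × 0.8996 = 21.096° ≈ +21.10°.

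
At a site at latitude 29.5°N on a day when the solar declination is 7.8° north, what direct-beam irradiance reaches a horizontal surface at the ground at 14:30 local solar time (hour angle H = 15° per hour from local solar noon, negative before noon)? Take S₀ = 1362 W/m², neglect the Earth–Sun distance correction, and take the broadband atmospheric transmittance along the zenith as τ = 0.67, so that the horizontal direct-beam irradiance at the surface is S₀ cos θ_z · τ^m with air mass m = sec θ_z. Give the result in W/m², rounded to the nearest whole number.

600 W/m²

Hour angle H = 15° × (14.5 − 12) = 37.50°.
With φ = 29.5°, δ = 7.8°, H = 37.50°: sin φ sin δ = 0.0668, cos φ cos δ cos H = 0.6841, so cos θ_z = 0.7509.
Air mass m = 1/cos θ_z = 1/0.7509 = 1.332; τ^m = 0.67^1.332 = 0.5866.
Surface direct beam = 1362 × 0.7509 × 0.5866 = 599.93 W/m².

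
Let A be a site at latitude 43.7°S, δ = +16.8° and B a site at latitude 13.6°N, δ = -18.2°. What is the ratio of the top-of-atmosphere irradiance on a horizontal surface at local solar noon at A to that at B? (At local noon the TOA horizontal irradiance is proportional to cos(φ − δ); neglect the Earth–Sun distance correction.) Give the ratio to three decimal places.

0.579

A: cos θ_z = cos(-43.7° − (16.8°)) = 0.4924.
B: cos θ_z = cos(13.6° − (-18.2°)) = 0.8499.
Ratio A/B = 0.4924 / 0.8499 = 0.5794.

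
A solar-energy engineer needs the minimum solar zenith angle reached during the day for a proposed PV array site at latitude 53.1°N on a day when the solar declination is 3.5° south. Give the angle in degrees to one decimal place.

56.6°

At local solar noon the hour angle is zero, so the zenith angle is |φ − δ| = |53.1° − (-3.5°)| = 56.6°.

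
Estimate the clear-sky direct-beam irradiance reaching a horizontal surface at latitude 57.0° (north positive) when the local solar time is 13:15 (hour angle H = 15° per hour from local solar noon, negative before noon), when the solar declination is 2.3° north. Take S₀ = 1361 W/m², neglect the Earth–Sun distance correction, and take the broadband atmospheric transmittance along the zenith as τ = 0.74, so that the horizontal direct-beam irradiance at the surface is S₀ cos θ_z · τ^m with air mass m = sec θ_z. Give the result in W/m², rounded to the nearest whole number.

Hour angle H = 15° × (13.25 − 12) = 18.75°.
cos θ_z = sin(57.0°) sin(2.3°) + cos(57.0°) cos(2.3°) cos(18.75°) = 0.0337 + 0.5153 = 0.5490.
Air mass m = 1/cos θ_z = 1/0.5490 = 1.821; τ^m = 0.74^1.821 = 0.5779.
Surface direct beam = 1361 × 0.5490 × 0.5779 = 431.80 W/m².

432 W/m²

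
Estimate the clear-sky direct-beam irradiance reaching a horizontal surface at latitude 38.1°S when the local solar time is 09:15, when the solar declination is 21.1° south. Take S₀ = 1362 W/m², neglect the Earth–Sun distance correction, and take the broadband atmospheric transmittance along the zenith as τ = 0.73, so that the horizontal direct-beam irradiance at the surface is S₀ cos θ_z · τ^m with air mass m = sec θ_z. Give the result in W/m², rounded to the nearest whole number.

702 W/m²

Hour angle H = 15° × (9.25 − 12) = -41.25°.
cos θ_z = sin(-38.1°) sin(-21.1°) + cos(-38.1°) cos(-21.1°) cos(-41.25°) = 0.2221 + 0.5520 = 0.7741.
Air mass m = 1/cos θ_z = 1/0.7741 = 1.292; τ^m = 0.73^1.292 = 0.6659.
Surface direct beam = 1362 × 0.7741 × 0.6659 = 702.07 W/m².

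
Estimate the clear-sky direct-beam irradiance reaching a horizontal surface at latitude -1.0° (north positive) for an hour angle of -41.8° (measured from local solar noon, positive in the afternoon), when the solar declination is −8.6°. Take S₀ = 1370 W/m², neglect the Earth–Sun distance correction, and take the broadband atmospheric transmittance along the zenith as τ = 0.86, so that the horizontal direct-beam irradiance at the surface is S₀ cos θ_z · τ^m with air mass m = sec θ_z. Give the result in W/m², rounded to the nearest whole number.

826 W/m²

With φ = -1.0°, δ = -8.6°, H = -41.80°: sin φ sin δ = 0.0026, cos φ cos δ cos H = 0.7370, so cos θ_z = 0.7396.
Air mass m = 1/cos θ_z = 1/0.7396 = 1.352; τ^m = 0.86^1.352 = 0.8155.
Surface direct beam = 1370 × 0.7396 × 0.8155 = 826.31 W/m².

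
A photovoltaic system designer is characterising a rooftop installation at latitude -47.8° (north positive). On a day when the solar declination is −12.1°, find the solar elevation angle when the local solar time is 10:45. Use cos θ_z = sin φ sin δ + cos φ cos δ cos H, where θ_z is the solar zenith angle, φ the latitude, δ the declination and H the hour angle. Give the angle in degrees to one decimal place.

Hour angle H = 15° × (10.75 − 12) = -18.75°.
With φ = -47.8°, δ = -12.1°, H = -18.75°: sin φ sin δ = 0.1553, cos φ cos δ cos H = 0.6219, so cos θ_z = 0.7772.
θ_z = arccos(0.7772) = 39.00°, so the elevation is 90° − 39.00° = 51.00°.

51.0°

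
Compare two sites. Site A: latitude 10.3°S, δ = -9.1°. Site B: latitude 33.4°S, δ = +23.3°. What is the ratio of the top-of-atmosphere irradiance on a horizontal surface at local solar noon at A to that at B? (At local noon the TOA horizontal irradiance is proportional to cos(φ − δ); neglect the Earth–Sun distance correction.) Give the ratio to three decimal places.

A: cos θ_z = cos(-10.3° − (-9.1°)) = 0.9998.
B: cos θ_z = cos(-33.4° − (23.3°)) = 0.5490.
Ratio A/B = 0.9998 / 0.5490 = 1.8211.

1.821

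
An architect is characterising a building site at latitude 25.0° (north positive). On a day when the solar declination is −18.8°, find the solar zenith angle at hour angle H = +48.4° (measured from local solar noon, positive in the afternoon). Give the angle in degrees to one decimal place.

64.3°

cos θ_z = sin φ sin δ + cos φ cos δ cos H = (0.4226)(-0.3223) + (0.9063)(0.9466)(0.6639) = 0.4334.
θ_z = arccos(0.4334) = 64.32°.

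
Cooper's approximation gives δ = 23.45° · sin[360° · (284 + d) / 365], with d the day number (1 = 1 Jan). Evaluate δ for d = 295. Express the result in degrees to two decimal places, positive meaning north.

-12.10°

360 × (284 + 295) / 365 = 571.068°; sin(571.068°) = -0.5161.
δ = 23.45 × -0.5161 = -12.103° ≈ -12.10°.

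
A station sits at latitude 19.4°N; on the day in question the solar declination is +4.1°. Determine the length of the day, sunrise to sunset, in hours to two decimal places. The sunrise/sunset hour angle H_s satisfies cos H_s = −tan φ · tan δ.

12.19 hours

The sunset hour angle satisfies cos H_s = −tan φ tan δ = -0.0252, giving H_s = 91.44°.
Day length = 2 H_s / 15° h⁻¹ = 182.88° / 15 = 12.192 h.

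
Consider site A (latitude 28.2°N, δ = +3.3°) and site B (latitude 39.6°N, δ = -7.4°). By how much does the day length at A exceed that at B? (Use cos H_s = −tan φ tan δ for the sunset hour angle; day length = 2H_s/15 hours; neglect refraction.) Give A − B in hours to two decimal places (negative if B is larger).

A: H_s = arccos(−tan 28.2° · tan 3.3°) = 91.77°, so 2H_s/15 = 12.2360 h.
B: H_s = arccos(−tan 39.6° · tan -7.4°) = 83.83°, so 2H_s/15 = 11.1773 h.
A − B = 12.2360 − 11.1773 = 1.0587 h.

+1.06 h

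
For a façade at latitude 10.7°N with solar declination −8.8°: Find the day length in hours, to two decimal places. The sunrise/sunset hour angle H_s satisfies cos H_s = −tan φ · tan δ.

cos H_s = −tan(10.7°) · tan(-8.8°) = 0.0293, so H_s = arccos(0.0293) = 88.32°.
Day length = 2 H_s / 15° h⁻¹ = 176.64° / 15 = 11.776 h.

11.78 hours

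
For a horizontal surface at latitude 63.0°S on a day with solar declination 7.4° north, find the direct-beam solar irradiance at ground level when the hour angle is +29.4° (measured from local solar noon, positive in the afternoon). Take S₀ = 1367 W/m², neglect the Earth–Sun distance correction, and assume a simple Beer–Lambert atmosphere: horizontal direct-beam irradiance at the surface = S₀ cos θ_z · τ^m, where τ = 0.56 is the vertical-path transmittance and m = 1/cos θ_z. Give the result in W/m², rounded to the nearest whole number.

With φ = -63.0°, δ = 7.4°, H = 29.40°: sin φ sin δ = -0.1148, cos φ cos δ cos H = 0.3922, so cos θ_z = 0.2774.
Air mass m = 1/cos θ_z = 1/0.2774 = 3.605; τ^m = 0.56^3.605 = 0.1237.
Surface direct beam = 1367 × 0.2774 × 0.1237 = 46.91 W/m².

47 W/m²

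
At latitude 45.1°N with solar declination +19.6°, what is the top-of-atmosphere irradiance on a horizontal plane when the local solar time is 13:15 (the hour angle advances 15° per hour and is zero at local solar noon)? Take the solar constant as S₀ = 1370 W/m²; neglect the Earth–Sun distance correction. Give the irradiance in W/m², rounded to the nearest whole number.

1188 W/m²

Hour angle H = 15° × (13.25 − 12) = 18.75°.
cos θ_z = sin φ sin δ + cos φ cos δ cos H = (0.7083)(0.3355) + (0.7059)(0.9421)(0.9469) = 0.8674.
Top-of-atmosphere irradiance = S₀ cos θ_z = 1370 × 0.8674 = 1188.34 W/m².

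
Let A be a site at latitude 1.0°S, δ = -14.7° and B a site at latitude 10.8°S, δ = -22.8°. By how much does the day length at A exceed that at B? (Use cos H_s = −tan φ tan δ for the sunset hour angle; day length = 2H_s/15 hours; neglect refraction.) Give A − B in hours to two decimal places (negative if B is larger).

-0.58 h

A: H_s = arccos(−tan -1.0° · tan -14.7°) = 90.26°, so 2H_s/15 = 12.0347 h.
B: H_s = arccos(−tan -10.8° · tan -22.8°) = 94.60°, so 2H_s/15 = 12.6133 h.
A − B = 12.0347 − 12.6133 = -0.5786 h.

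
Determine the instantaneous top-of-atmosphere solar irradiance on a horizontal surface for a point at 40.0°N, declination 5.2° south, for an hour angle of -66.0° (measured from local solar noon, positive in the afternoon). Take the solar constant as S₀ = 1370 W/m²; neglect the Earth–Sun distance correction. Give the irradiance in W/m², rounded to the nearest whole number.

345 W/m²

With φ = 40.0°, δ = -5.2°, H = -66.00°: sin φ sin δ = -0.0583, cos φ cos δ cos H = 0.3103, so cos θ_z = 0.2520.
Top-of-atmosphere irradiance = S₀ cos θ_z = 1370 × 0.2520 = 345.24 W/m².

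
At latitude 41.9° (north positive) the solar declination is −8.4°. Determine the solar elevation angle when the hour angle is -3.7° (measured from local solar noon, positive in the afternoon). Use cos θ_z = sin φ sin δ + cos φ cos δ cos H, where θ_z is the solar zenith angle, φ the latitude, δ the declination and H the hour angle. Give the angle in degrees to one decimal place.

cos θ_z = sin φ sin δ + cos φ cos δ cos H = (0.6678)(-0.1461) + (0.7443)(0.9893)(0.9979) = 0.6372.
θ_z = arccos(0.6372) = 50.42°, so the elevation is 90° − 50.42° = 39.58°.

39.6°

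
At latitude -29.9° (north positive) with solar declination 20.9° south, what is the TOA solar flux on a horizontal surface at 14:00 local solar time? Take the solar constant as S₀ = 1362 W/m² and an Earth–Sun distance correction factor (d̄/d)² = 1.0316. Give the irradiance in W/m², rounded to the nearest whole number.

Hour angle H = 15° × (14 − 12) = 30.00°.
cos θ_z = sin(-29.9°) sin(-20.9°) + cos(-29.9°) cos(-20.9°) cos(30.00°) = 0.1778 + 0.7014 = 0.8792.
Top-of-atmosphere irradiance = S₀ (d̄/d)² cos θ_z = 1362 × 1.0316 × 0.8792 = 1235.31 W/m².

1235 W/m²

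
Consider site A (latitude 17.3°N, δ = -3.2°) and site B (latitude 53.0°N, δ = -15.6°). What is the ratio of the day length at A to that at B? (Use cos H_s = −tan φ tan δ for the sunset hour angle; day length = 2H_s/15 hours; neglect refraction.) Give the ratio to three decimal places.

A: H_s = arccos(−tan 17.3° · tan -3.2°) = 89.00°, so 2H_s/15 = 11.8667 h.
B: H_s = arccos(−tan 53.0° · tan -15.6°) = 68.25°, so 2H_s/15 = 9.1000 h.
Ratio A/B = 11.8667 / 9.1000 = 1.3040.

1.304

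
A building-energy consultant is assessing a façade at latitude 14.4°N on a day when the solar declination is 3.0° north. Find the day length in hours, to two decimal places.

−tan φ tan δ = −(0.2568)(0.0524) = -0.0135; H_s = arccos(-0.0135) = 90.77°.
Day length = 2 H_s / 15° h⁻¹ = 181.54° / 15 = 12.103 h.

12.10 hours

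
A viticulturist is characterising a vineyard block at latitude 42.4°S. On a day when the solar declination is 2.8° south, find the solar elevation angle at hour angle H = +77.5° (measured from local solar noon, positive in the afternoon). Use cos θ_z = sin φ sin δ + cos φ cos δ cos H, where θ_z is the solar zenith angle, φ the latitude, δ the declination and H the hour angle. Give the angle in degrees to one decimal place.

11.1°

cos θ_z = sin φ sin δ + cos φ cos δ cos H = (-0.6743)(-0.0488) + (0.7385)(0.9988)(0.2164) = 0.1925.
θ_z = arccos(0.1925) = 78.90°, so the elevation is 90° − 78.90° = 11.10°.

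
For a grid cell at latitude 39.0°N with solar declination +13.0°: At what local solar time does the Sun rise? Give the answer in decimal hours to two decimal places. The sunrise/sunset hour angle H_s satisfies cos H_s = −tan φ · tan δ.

5.28 h

cos H_s = −tan(39.0°) · tan(13.0°) = -0.1870, so H_s = arccos(-0.1870) = 100.78°.
Sunrise is at 12 − H_s/15 = 12 − 6.719 = 5.281 h local solar time.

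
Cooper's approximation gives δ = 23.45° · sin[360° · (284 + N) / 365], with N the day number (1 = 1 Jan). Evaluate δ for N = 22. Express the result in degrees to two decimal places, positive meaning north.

-19.93°

360 × (284 + 22) / 365 = 301.808°; sin(301.808°) = -0.8498.
δ = 23.45 × -0.8498 = -19.928° ≈ -19.93°.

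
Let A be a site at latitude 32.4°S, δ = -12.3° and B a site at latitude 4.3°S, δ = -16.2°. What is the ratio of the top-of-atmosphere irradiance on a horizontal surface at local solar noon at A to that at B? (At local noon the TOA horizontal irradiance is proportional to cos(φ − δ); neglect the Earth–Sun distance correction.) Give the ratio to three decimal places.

0.960

A: cos θ_z = cos(-32.4° − (-12.3°)) = 0.9391.
B: cos θ_z = cos(-4.3° − (-16.2°)) = 0.9785.
Ratio A/B = 0.9391 / 0.9785 = 0.9597.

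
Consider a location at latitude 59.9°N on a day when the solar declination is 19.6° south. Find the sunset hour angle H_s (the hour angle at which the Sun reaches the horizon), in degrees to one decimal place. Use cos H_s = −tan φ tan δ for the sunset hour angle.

52.1°

The sunset hour angle satisfies cos H_s = −tan φ tan δ = 0.6143, giving H_s = 52.10°.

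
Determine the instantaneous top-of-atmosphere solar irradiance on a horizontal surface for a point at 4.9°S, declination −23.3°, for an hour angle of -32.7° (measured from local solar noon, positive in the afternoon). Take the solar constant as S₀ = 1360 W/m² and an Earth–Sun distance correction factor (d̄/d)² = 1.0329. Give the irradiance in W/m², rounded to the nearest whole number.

1129 W/m²

With φ = -4.9°, δ = -23.3°, H = -32.70°: sin φ sin δ = 0.0338, cos φ cos δ cos H = 0.7701, so cos θ_z = 0.8039.
Top-of-atmosphere irradiance = S₀ (d̄/d)² cos θ_z = 1360 × 1.0329 × 0.8039 = 1129.27 W/m².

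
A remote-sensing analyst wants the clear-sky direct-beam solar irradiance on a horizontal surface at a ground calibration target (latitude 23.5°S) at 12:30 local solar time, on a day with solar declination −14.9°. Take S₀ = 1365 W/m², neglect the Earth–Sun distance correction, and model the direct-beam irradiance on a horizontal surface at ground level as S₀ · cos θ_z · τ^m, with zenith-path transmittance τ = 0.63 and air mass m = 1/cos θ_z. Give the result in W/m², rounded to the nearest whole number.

Hour angle H = 15° × (12.5 − 12) = 7.50°.
cos θ_z = sin φ sin δ + cos φ cos δ cos H = (-0.3987)(-0.2571) + (0.9171)(0.9664)(0.9914) = 0.9812.
Air mass m = 1/cos θ_z = 1/0.9812 = 1.019; τ^m = 0.63^1.019 = 0.6245.
Surface direct beam = 1365 × 0.9812 × 0.6245 = 836.42 W/m².

836 W/m²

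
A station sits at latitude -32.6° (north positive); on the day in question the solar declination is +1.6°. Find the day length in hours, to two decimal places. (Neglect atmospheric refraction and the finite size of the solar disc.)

11.86 hours

cos H_s = −tan(-32.6°) · tan(1.6°) = 0.0179, so H_s = arccos(0.0179) = 88.97°.
Day length = 2 H_s / 15° h⁻¹ = 177.94° / 15 = 11.863 h.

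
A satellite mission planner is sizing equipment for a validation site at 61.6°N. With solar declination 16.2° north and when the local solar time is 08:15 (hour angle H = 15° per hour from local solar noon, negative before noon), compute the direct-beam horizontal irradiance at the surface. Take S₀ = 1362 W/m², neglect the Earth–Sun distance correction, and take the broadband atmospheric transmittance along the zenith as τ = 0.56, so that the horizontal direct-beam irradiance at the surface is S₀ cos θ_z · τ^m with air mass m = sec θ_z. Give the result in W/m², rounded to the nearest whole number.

Hour angle H = 15° × (8.25 − 12) = -56.25°.
With φ = 61.6°, δ = 16.2°, H = -56.25°: sin φ sin δ = 0.2454, cos φ cos δ cos H = 0.2538, so cos θ_z = 0.4992.
Air mass m = 1/cos θ_z = 1/0.4992 = 2.003; τ^m = 0.56^2.003 = 0.3131.
Surface direct beam = 1362 × 0.4992 × 0.3131 = 212.88 W/m².

213 W/m²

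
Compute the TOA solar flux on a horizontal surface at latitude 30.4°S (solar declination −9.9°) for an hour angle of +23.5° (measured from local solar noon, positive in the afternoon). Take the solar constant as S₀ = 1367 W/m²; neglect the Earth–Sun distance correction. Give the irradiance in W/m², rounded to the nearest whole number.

1184 W/m²

cos θ_z = sin φ sin δ + cos φ cos δ cos H = (-0.5060)(-0.1719) + (0.8625)(0.9851)(0.9171) = 0.8662.
Top-of-atmosphere irradiance = S₀ cos θ_z = 1367 × 0.8662 = 1184.10 W/m².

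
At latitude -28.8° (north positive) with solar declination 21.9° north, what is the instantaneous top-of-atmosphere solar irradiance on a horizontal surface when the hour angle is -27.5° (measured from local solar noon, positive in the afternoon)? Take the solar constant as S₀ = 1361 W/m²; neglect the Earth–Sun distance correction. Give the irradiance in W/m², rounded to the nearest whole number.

With φ = -28.8°, δ = 21.9°, H = -27.50°: sin φ sin δ = -0.1797, cos φ cos δ cos H = 0.7212, so cos θ_z = 0.5415.
Top-of-atmosphere irradiance = S₀ cos θ_z = 1361 × 0.5415 = 736.98 W/m².

737 W/m²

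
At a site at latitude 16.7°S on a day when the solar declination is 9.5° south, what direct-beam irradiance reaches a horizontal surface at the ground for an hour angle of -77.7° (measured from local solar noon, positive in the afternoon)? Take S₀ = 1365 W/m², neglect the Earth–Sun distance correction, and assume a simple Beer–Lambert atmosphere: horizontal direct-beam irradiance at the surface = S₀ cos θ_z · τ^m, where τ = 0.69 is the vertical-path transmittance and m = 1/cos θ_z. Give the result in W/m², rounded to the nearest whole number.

cos θ_z = sin φ sin δ + cos φ cos δ cos H = (-0.2874)(-0.1650) + (0.9578)(0.9863)(0.2130) = 0.2486.
Air mass m = 1/cos θ_z = 1/0.2486 = 4.023; τ^m = 0.69^4.023 = 0.2247.
Surface direct beam = 1365 × 0.2486 × 0.2247 = 76.25 W/m².

76 W/m²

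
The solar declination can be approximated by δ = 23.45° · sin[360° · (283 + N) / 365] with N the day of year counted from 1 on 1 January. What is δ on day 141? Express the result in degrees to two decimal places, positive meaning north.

360 × (283 + 141) / 365 = 418.192°; sin(418.192°) = 0.8498.
δ = 23.45 × 0.8498 = 19.928° ≈ +19.93°.

+19.93°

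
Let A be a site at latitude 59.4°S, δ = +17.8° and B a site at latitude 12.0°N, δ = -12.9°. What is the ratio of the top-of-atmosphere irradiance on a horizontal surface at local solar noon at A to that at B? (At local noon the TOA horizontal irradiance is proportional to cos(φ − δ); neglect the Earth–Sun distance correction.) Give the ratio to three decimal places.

A: cos θ_z = cos(-59.4° − (17.8°)) = 0.2215.
B: cos θ_z = cos(12.0° − (-12.9°)) = 0.9070.
Ratio A/B = 0.2215 / 0.9070 = 0.2442.

0.244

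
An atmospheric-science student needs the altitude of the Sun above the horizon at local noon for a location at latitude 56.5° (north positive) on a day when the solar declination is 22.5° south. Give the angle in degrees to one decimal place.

At local solar noon the hour angle is zero, so the elevation is 90° − |φ − δ| = 90° − |56.5° − (-22.5°)| = 90° − 79.0° = 11.0°.

11.0°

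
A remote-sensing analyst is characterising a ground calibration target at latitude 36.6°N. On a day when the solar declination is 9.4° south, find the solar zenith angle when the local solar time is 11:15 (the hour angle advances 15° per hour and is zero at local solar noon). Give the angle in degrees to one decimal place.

Hour angle H = 15° × (11.25 − 12) = -11.25°.
With φ = 36.6°, δ = -9.4°, H = -11.25°: sin φ sin δ = -0.0974, cos φ cos δ cos H = 0.7768, so cos θ_z = 0.6794.
θ_z = arccos(0.6794) = 47.20°.

47.2°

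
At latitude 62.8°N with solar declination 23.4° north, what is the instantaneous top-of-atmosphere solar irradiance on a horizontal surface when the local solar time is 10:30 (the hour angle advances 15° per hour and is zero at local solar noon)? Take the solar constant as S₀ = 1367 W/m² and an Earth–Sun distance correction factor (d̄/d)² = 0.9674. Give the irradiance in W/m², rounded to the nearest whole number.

Hour angle H = 15° × (10.5 − 12) = -22.50°.
cos θ_z = sin(62.8°) sin(23.4°) + cos(62.8°) cos(23.4°) cos(-22.50°) = 0.3532 + 0.3876 = 0.7408.
Top-of-atmosphere irradiance = S₀ (d̄/d)² cos θ_z = 1367 × 0.9674 × 0.7408 = 979.66 W/m².

980 W/m²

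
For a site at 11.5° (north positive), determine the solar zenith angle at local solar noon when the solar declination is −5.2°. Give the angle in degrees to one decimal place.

16.7°

At local solar noon the hour angle is zero, so the zenith angle is |φ − δ| = |11.5° − (-5.2°)| = 16.7°.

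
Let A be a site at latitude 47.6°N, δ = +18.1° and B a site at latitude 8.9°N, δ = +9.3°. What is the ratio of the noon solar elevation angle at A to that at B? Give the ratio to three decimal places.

0.675

A: 90° − |47.6 − (18.1)| = 60.50°.
B: 90° − |8.9 − (9.3)| = 89.60°.
Ratio A/B = 60.5000 / 89.6000 = 0.6752.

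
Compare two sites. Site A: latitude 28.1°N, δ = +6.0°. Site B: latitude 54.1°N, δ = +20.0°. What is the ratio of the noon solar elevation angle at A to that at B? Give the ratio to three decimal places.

A: 90° − |28.1 − (6.0)| = 67.90°.
B: 90° − |54.1 − (20.0)| = 55.90°.
Ratio A/B = 67.9000 / 55.9000 = 1.2147.

1.215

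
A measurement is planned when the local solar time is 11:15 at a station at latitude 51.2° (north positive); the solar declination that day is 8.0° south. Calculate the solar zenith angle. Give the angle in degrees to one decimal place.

Hour angle H = 15° × (11.25 − 12) = -11.25°.
cos θ_z = sin(51.2°) sin(-8.0°) + cos(51.2°) cos(-8.0°) cos(-11.25°) = -0.1085 + 0.6086 = 0.5001.
θ_z = arccos(0.5001) = 59.99°.

60.0°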